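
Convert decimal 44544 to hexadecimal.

Using repeated division by 16 (digits 10–15 are A–F):
44544 ÷ 16 = 2784 remainder 0
2784 ÷ 16 = 174 remainder 0
174 ÷ 16 = 10 remainder 14 (E)
10 ÷ 16 = 0 remainder 10 (A)
Reading remainders bottom to top: AE00



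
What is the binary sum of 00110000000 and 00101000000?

Add column by column from the right: bit + bit + carry-in; write the sum mod 2, carry 1 when the sum is 2 or 3.
carry:  01000000000
        00110000000
+       00101000000
-------------------
       001011000000
(the carry out of the leftmost column, 0, becomes the leading bit)
Decimal check:
  00110000000 = 256 + 128 = 384
  00101000000 = 256 + 64 = 320
  384 + 320 = 704, and 001011000000 = 512 + 128 + 64 = 704 ✓



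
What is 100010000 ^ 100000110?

XOR: 1 when bits differ
  100010000
^ 100000110
-----------
  000010110
Decimal: 272 ^ 262 = 22



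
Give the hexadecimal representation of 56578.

Using repeated division by 16 (digits 10–15 are A–F):
56578 ÷ 16 = 3536 remainder 2
3536 ÷ 16 = 221 remainder 0
221 ÷ 16 = 13 remainder 13 (D)
13 ÷ 16 = 0 remainder 13 (D)
Reading remainders bottom to top: DD02



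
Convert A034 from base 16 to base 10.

Expand by place value (powers of 16):
Digit values: A = 10
A034 = 10 × 16^3 + 0 × 16^2 + 3 × 16^1 + 4 × 16^0
= 10 × 4096 + 0 × 256 + 3 × 16 + 4 × 1
= 40960 + 0 + 48 + 4
= 41012



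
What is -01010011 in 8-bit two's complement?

Original: 01010011
Step 1 - Invert all bits: 10101100
Step 2 - Add 1: 10101101
Verification: 01010011 + 10101101 = 100000000; discarding the end carry (carry out of the top bit) leaves the 8-bit value 00000000, as required for x + (-x)



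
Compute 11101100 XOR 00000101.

XOR: 1 when bits differ
  11101100
^ 00000101
----------
  11101001
Decimal: 236 ^ 5 = 233



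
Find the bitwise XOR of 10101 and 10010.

XOR: 1 when bits differ
  10101
^ 10010
-------
  00111
Decimal: 21 ^ 18 = 7



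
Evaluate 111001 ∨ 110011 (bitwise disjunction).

OR: 1 when either bit is 1
  111001
| 110011
--------
  111011
Decimal: 57 | 51 = 59



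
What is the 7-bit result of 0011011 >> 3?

Original: 0011011 (decimal 27)
Shift right by 3 positions
Drop the 3 low bits; fill with zeros on the left
Result: 0000011 (decimal 3)
Equivalent: 27 >> 3 = 27 ÷ 2^3 = 3



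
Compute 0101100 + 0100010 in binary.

Add column by column from the right: bit + bit + carry-in; write the sum mod 2, carry 1 when the sum is 2 or 3.
carry:  1000000
        0101100
+       0100010
---------------
       01001110
(the carry out of the leftmost column, 0, becomes the leading bit)
Decimal check:
  0101100 = 32 + 8 + 4 = 44
  0100010 = 32 + 2 = 34
  44 + 34 = 78, and 01001110 = 64 + 8 + 4 + 2 = 78 ✓



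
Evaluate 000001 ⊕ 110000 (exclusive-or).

XOR: 1 when bits differ
  000001
^ 110000
--------
  110001
Decimal: 1 ^ 48 = 49



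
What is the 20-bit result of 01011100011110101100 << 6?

Original: 01011100011110101100 (decimal 378796)
Shift left by 6 positions
Append 6 zeros on the right and drop the 6 high bits that overflow the 20-bit width
Result: 00011110101100000000 (decimal 125696)
Equivalent: 378796 << 6 = 378796 × 2^6 = 24242944, truncated to 20 bits = 125696



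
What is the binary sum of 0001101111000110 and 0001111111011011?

Add column by column from the right: bit + bit + carry-in; write the sum mod 2, carry 1 when the sum is 2 or 3.
carry:  0011111110111100
        0001101111000110
+       0001111111011011
------------------------
       00011101110100001
(the carry out of the leftmost column, 0, becomes the leading bit)
Decimal check:
  0001101111000110 = 4096 + 2048 + 512 + 256 + 128 + 64 + 4 + 2 = 7110
  0001111111011011 = 4096 + 2048 + 1024 + 512 + 256 + 128 + 64 + 16 + 8 + 2 + 1 = 8155
  7110 + 8155 = 15265, and 00011101110100001 = 8192 + 4096 + 2048 + 512 + 256 + 128 + 32 + 1 = 15265 ✓



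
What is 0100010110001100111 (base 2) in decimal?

Sum of powers of 2 for each 1-bit:
2^0 + 2^1 + 2^2 + 2^5 + 2^6 + 2^10 + 2^11 + 2^13 + 2^17
= 1 + 2 + 4 + 32 + 64 + 1024 + 2048 + 8192 + 131072
= 142439



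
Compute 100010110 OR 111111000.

OR: 1 when either bit is 1
  100010110
| 111111000
-----------
  111111110
Decimal: 278 | 504 = 510



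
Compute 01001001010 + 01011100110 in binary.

Add column by column from the right: bit + bit + carry-in; write the sum mod 2, carry 1 when the sum is 2 or 3.
carry:  10110011100
        01001001010
+       01011100110
-------------------
       010100110000
(the carry out of the leftmost column, 0, becomes the leading bit)
Decimal check:
  01001001010 = 512 + 64 + 8 + 2 = 586
  01011100110 = 512 + 128 + 64 + 32 + 4 + 2 = 742
  586 + 742 = 1328, and 010100110000 = 1024 + 256 + 32 + 16 = 1328 ✓



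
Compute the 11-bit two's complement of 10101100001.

Original (sign bit 1, negative): 10101100001
Step 1 - Invert all bits: 01010011110
Step 2 - Add 1: 01010011111
Verification: 10101100001 + 01010011111 = 100000000000; discarding the end carry (carry out of the top bit) leaves the 11-bit value 00000000000, as required for x + (-x)



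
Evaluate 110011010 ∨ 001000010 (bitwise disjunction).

OR: 1 when either bit is 1
  110011010
| 001000010
-----------
  111011010
Decimal: 410 | 66 = 474



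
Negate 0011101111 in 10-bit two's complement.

Original: 0011101111
Step 1 - Invert all bits: 1100010000
Step 2 - Add 1: 1100010001
Verification: 0011101111 + 1100010001 = 10000000000; discarding the end carry (carry out of the top bit) leaves the 10-bit value 0000000000, as required for x + (-x)



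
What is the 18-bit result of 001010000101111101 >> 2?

Original: 001010000101111101 (decimal 41341)
Shift right by 2 positions
Drop the 2 low bits; fill with zeros on the left
Result: 000010100001011111 (decimal 10335)
Equivalent: 41341 >> 2 = 41341 ÷ 2^2 = 10335



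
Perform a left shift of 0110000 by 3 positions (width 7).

Original: 0110000 (decimal 48)
Shift left by 3 positions
Append 3 zeros on the right and drop the 3 high bits that overflow the 7-bit width
Result: 0000000 (decimal 0)
Equivalent: 48 << 3 = 48 × 2^3 = 384, truncated to 7 bits = 0



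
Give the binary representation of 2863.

Using repeated division by 2:
2863 ÷ 2 = 1431 remainder 1
1431 ÷ 2 = 715 remainder 1
715 ÷ 2 = 357 remainder 1
357 ÷ 2 = 178 remainder 1
178 ÷ 2 = 89 remainder 0
89 ÷ 2 = 44 remainder 1
44 ÷ 2 = 22 remainder 0
22 ÷ 2 = 11 remainder 0
11 ÷ 2 = 5 remainder 1
5 ÷ 2 = 2 remainder 1
2 ÷ 2 = 1 remainder 0
1 ÷ 2 = 0 remainder 1
Reading remainders bottom to top: 101100101111



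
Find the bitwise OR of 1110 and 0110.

OR: 1 when either bit is 1
  1110
| 0110
------
  1110
Decimal: 14 | 6 = 14



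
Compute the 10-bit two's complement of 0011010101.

Original: 0011010101
Step 1 - Invert all bits: 1100101010
Step 2 - Add 1: 1100101011
Verification: 0011010101 + 1100101011 = 10000000000; discarding the end carry (carry out of the top bit) leaves the 10-bit value 0000000000, as required for x + (-x)



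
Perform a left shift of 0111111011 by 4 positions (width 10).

Original: 0111111011 (decimal 507)
Shift left by 4 positions
Append 4 zeros on the right and drop the 4 high bits that overflow the 10-bit width
Result: 1110110000 (decimal 944)
Equivalent: 507 << 4 = 507 × 2^4 = 8112, truncated to 10 bits = 944



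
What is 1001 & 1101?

AND: 1 only when both bits are 1
  1001
& 1101
------
  1001
Decimal: 9 & 13 = 9



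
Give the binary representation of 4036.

Using repeated division by 2:
4036 ÷ 2 = 2018 remainder 0
2018 ÷ 2 = 1009 remainder 0
1009 ÷ 2 = 504 remainder 1
504 ÷ 2 = 252 remainder 0
252 ÷ 2 = 126 remainder 0
126 ÷ 2 = 63 remainder 0
63 ÷ 2 = 31 remainder 1
31 ÷ 2 = 15 remainder 1
15 ÷ 2 = 7 remainder 1
7 ÷ 2 = 3 remainder 1
3 ÷ 2 = 1 remainder 1
1 ÷ 2 = 0 remainder 1
Reading remainders bottom to top: 111111000100



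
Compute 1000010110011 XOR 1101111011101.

XOR: 1 when bits differ
  1000010110011
^ 1101111011101
---------------
  0101101101110
Decimal: 4275 ^ 7133 = 2926



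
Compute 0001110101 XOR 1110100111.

XOR: 1 when bits differ
  0001110101
^ 1110100111
------------
  1111010010
Decimal: 117 ^ 935 = 978



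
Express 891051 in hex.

Using repeated division by 16 (digits 10–15 are A–F):
891051 ÷ 16 = 55690 remainder 11 (B)
55690 ÷ 16 = 3480 remainder 10 (A)
3480 ÷ 16 = 217 remainder 8
217 ÷ 16 = 13 remainder 9
13 ÷ 16 = 0 remainder 13 (D)
Reading remainders bottom to top: D98AB



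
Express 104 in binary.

Using repeated division by 2:
104 ÷ 2 = 52 remainder 0
52 ÷ 2 = 26 remainder 0
26 ÷ 2 = 13 remainder 0
13 ÷ 2 = 6 remainder 1
6 ÷ 2 = 3 remainder 0
3 ÷ 2 = 1 remainder 1
1 ÷ 2 = 0 remainder 1
Reading remainders bottom to top: 1101000



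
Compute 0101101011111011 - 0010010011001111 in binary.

Method 1 - Direct subtraction (column by column from the right: bit − bit − borrow-in; if negative, add 2 and borrow 1 from the next column):
borrow: 0100100000011000
        0101101011111011
-       0010010011001111
------------------------
        0011011000101100

Method 2 - Add two's complement:
Two's complement of 0010010011001111: invert → 1101101100110000, add 1 → 1101101100110001
  0101101011111011
+ 1101101100110001
------------------
 10011011000101100  (end carry out of the top bit = 1)
Discarding the end carry: 0011011000101100
Decimal check:
  0101101011111011 = 16384 + 4096 + 2048 + 512 + 128 + 64 + 32 + 16 + 8 + 2 + 1 = 23291
  0010010011001111 = 8192 + 1024 + 128 + 64 + 8 + 4 + 2 + 1 = 9423
  23291 - 9423 = 13868, and 0011011000101100 = 8192 + 4096 + 1024 + 512 + 32 + 8 + 4 = 13868 ✓



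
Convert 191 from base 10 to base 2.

Using repeated division by 2:
191 ÷ 2 = 95 remainder 1
95 ÷ 2 = 47 remainder 1
47 ÷ 2 = 23 remainder 1
23 ÷ 2 = 11 remainder 1
11 ÷ 2 = 5 remainder 1
5 ÷ 2 = 2 remainder 1
2 ÷ 2 = 1 remainder 0
1 ÷ 2 = 0 remainder 1
Reading remainders bottom to top: 10111111



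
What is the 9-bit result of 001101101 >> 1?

Original: 001101101 (decimal 109)
Shift right by 1 position
Drop the 1 low bit; fill with zero on the left
Result: 000110110 (decimal 54)
Equivalent: 109 >> 1 = 109 ÷ 2^1 = 54



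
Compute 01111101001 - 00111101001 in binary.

Method 1 - Direct subtraction (column by column from the right: bit − bit − borrow-in; if negative, add 2 and borrow 1 from the next column):
borrow: 00000000000
        01111101001
-       00111101001
-------------------
        01000000000

Method 2 - Add two's complement:
Two's complement of 00111101001: invert → 11000010110, add 1 → 11000010111
  01111101001
+ 11000010111
-------------
 101000000000  (end carry out of the top bit = 1)
Discarding the end carry: 01000000000
Decimal check:
  01111101001 = 512 + 256 + 128 + 64 + 32 + 8 + 1 = 1001
  00111101001 = 256 + 128 + 64 + 32 + 8 + 1 = 489
  1001 - 489 = 512, and 01000000000 = 512 ✓



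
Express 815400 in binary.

Using repeated division by 2:
815400 ÷ 2 = 407700 remainder 0
407700 ÷ 2 = 203850 remainder 0
203850 ÷ 2 = 101925 remainder 0
101925 ÷ 2 = 50962 remainder 1
50962 ÷ 2 = 25481 remainder 0
25481 ÷ 2 = 12740 remainder 1
12740 ÷ 2 = 6370 remainder 0
6370 ÷ 2 = 3185 remainder 0
3185 ÷ 2 = 1592 remainder 1
1592 ÷ 2 = 796 remainder 0
796 ÷ 2 = 398 remainder 0
398 ÷ 2 = 199 remainder 0
199 ÷ 2 = 99 remainder 1
99 ÷ 2 = 49 remainder 1
49 ÷ 2 = 24 remainder 1
24 ÷ 2 = 12 remainder 0
12 ÷ 2 = 6 remainder 0
6 ÷ 2 = 3 remainder 0
3 ÷ 2 = 1 remainder 1
1 ÷ 2 = 0 remainder 1
Reading remainders bottom to top: 11000111000100101000



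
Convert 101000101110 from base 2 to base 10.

Sum of powers of 2 for each 1-bit:
2^1 + 2^2 + 2^3 + 2^5 + 2^9 + 2^11
= 2 + 4 + 8 + 32 + 512 + 2048
= 2606



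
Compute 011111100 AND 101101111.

AND: 1 only when both bits are 1
  011111100
& 101101111
-----------
  001101100
Decimal: 252 & 367 = 108



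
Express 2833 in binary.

Using repeated division by 2:
2833 ÷ 2 = 1416 remainder 1
1416 ÷ 2 = 708 remainder 0
708 ÷ 2 = 354 remainder 0
354 ÷ 2 = 177 remainder 0
177 ÷ 2 = 88 remainder 1
88 ÷ 2 = 44 remainder 0
44 ÷ 2 = 22 remainder 0
22 ÷ 2 = 11 remainder 0
11 ÷ 2 = 5 remainder 1
5 ÷ 2 = 2 remainder 1
2 ÷ 2 = 1 remainder 0
1 ÷ 2 = 0 remainder 1
Reading remainders bottom to top: 101100010001



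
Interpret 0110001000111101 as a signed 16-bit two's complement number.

Binary: 0110001000111101
Sign bit: 0 (non-negative)
Read directly as an unsigned value:
0110001000111101 = 16384 + 8192 + 512 + 32 + 16 + 8 + 4 + 1 = 25149
Value: 25149



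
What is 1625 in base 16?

Using repeated division by 16 (digits 10–15 are A–F):
1625 ÷ 16 = 101 remainder 9
101 ÷ 16 = 6 remainder 5
6 ÷ 16 = 0 remainder 6
Reading remainders bottom to top: 659



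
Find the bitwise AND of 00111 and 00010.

AND: 1 only when both bits are 1
  00111
& 00010
-------
  00010
Decimal: 7 & 2 = 2



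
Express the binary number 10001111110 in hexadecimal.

Group into 4-bit nibbles from right:
  0100 = 4
  0111 = 7
  1110 = E
Result: 47E



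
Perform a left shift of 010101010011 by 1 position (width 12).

Original: 010101010011 (decimal 1363)
Shift left by 1 position
Append 1 zero on the right
Result: 101010100110 (decimal 2726)
Equivalent: 1363 << 1 = 1363 × 2^1 = 2726



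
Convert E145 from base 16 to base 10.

Expand by place value (powers of 16):
Digit values: E = 14
E145 = 14 × 16^3 + 1 × 16^2 + 4 × 16^1 + 5 × 16^0
= 14 × 4096 + 1 × 256 + 4 × 16 + 5 × 1
= 57344 + 256 + 64 + 5
= 57669



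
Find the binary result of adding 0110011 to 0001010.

Add column by column from the right: bit + bit + carry-in; write the sum mod 2, carry 1 when the sum is 2 or 3.
carry:  0000100
        0110011
+       0001010
---------------
       00111101
(the carry out of the leftmost column, 0, becomes the leading bit)
Decimal check:
  0110011 = 32 + 16 + 2 + 1 = 51
  0001010 = 8 + 2 = 10
  51 + 10 = 61, and 00111101 = 32 + 16 + 8 + 4 + 1 = 61 ✓



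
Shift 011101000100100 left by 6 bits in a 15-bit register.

Original: 011101000100100 (decimal 14884)
Shift left by 6 positions
Append 6 zeros on the right and drop the 6 high bits that overflow the 15-bit width
Result: 000100100000000 (decimal 2304)
Equivalent: 14884 << 6 = 14884 × 2^6 = 952576, truncated to 15 bits = 2304



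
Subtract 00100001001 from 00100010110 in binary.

Method 1 - Direct subtraction (column by column from the right: bit − bit − borrow-in; if negative, add 2 and borrow 1 from the next column):
borrow: 00000010010
        00100010110
-       00100001001
-------------------
        00000001101

Method 2 - Add two's complement:
Two's complement of 00100001001: invert → 11011110110, add 1 → 11011110111
  00100010110
+ 11011110111
-------------
 100000001101  (end carry out of the top bit = 1)
Discarding the end carry: 00000001101
Decimal check:
  00100010110 = 256 + 16 + 4 + 2 = 278
  00100001001 = 256 + 8 + 1 = 265
  278 - 265 = 13, and 00000001101 = 8 + 4 + 1 = 13 ✓



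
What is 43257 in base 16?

Using repeated division by 16 (digits 10–15 are A–F):
43257 ÷ 16 = 2703 remainder 9
2703 ÷ 16 = 168 remainder 15 (F)
168 ÷ 16 = 10 remainder 8
10 ÷ 16 = 0 remainder 10 (A)
Reading remainders bottom to top: A8F9



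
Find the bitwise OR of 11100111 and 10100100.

OR: 1 when either bit is 1
  11100111
| 10100100
----------
  11100111
Decimal: 231 | 164 = 231



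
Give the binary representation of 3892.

Using repeated division by 2:
3892 ÷ 2 = 1946 remainder 0
1946 ÷ 2 = 973 remainder 0
973 ÷ 2 = 486 remainder 1
486 ÷ 2 = 243 remainder 0
243 ÷ 2 = 121 remainder 1
121 ÷ 2 = 60 remainder 1
60 ÷ 2 = 30 remainder 0
30 ÷ 2 = 15 remainder 0
15 ÷ 2 = 7 remainder 1
7 ÷ 2 = 3 remainder 1
3 ÷ 2 = 1 remainder 1
1 ÷ 2 = 0 remainder 1
Reading remainders bottom to top: 111100110100



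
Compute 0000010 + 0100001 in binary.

Add column by column from the right: bit + bit + carry-in; write the sum mod 2, carry 1 when the sum is 2 or 3.
carry:  0000000
        0000010
+       0100001
---------------
       00100011
(the carry out of the leftmost column, 0, becomes the leading bit)
Decimal check:
  0000010 = 2
  0100001 = 32 + 1 = 33
  2 + 33 = 35, and 00100011 = 32 + 2 + 1 = 35 ✓



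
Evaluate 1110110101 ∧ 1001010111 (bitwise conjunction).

AND: 1 only when both bits are 1
  1110110101
& 1001010111
------------
  1000010101
Decimal: 949 & 599 = 533



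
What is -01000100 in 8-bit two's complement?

Original: 01000100
Step 1 - Invert all bits: 10111011
Step 2 - Add 1: 10111100
Verification: 01000100 + 10111100 = 100000000; discarding the end carry (carry out of the top bit) leaves the 8-bit value 00000000, as required for x + (-x)



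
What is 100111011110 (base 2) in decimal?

Sum of powers of 2 for each 1-bit:
2^1 + 2^2 + 2^3 + 2^4 + 2^6 + 2^7 + 2^8 + 2^11
= 2 + 4 + 8 + 16 + 64 + 128 + 256 + 2048
= 2526



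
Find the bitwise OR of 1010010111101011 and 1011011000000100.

OR: 1 when either bit is 1
  1010010111101011
| 1011011000000100
------------------
  1011011111101111
Decimal: 42475 | 46596 = 47087



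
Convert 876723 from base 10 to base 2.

Using repeated division by 2:
876723 ÷ 2 = 438361 remainder 1
438361 ÷ 2 = 219180 remainder 1
219180 ÷ 2 = 109590 remainder 0
109590 ÷ 2 = 54795 remainder 0
54795 ÷ 2 = 27397 remainder 1
27397 ÷ 2 = 13698 remainder 1
13698 ÷ 2 = 6849 remainder 0
6849 ÷ 2 = 3424 remainder 1
3424 ÷ 2 = 1712 remainder 0
1712 ÷ 2 = 856 remainder 0
856 ÷ 2 = 428 remainder 0
428 ÷ 2 = 214 remainder 0
214 ÷ 2 = 107 remainder 0
107 ÷ 2 = 53 remainder 1
53 ÷ 2 = 26 remainder 1
26 ÷ 2 = 13 remainder 0
13 ÷ 2 = 6 remainder 1
6 ÷ 2 = 3 remainder 0
3 ÷ 2 = 1 remainder 1
1 ÷ 2 = 0 remainder 1
Reading remainders bottom to top: 11010110000010110011



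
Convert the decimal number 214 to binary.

Using repeated division by 2:
214 ÷ 2 = 107 remainder 0
107 ÷ 2 = 53 remainder 1
53 ÷ 2 = 26 remainder 1
26 ÷ 2 = 13 remainder 0
13 ÷ 2 = 6 remainder 1
6 ÷ 2 = 3 remainder 0
3 ÷ 2 = 1 remainder 1
1 ÷ 2 = 0 remainder 1
Reading remainders bottom to top: 11010110



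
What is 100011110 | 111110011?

OR: 1 when either bit is 1
  100011110
| 111110011
-----------
  111111111
Decimal: 286 | 499 = 511



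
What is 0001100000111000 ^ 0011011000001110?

XOR: 1 when bits differ
  0001100000111000
^ 0011011000001110
------------------
  0010111000110110
Decimal: 6200 ^ 13838 = 11830



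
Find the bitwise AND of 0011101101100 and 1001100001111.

AND: 1 only when both bits are 1
  0011101101100
& 1001100001111
---------------
  0001100001100
Decimal: 1900 & 4879 = 780



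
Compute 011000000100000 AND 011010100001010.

AND: 1 only when both bits are 1
  011000000100000
& 011010100001010
-----------------
  011000000000000
Decimal: 12320 & 13578 = 12288



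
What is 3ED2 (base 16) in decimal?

Expand by place value (powers of 16):
Digit values: E = 14, D = 13
3ED2 = 3 × 16^3 + 14 × 16^2 + 13 × 16^1 + 2 × 16^0
= 3 × 4096 + 14 × 256 + 13 × 16 + 2 × 1
= 12288 + 3584 + 208 + 2
= 16082



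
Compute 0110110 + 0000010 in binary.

Add column by column from the right: bit + bit + carry-in; write the sum mod 2, carry 1 when the sum is 2 or 3.
carry:  0001100
        0110110
+       0000010
---------------
       00111000
(the carry out of the leftmost column, 0, becomes the leading bit)
Decimal check:
  0110110 = 32 + 16 + 4 + 2 = 54
  0000010 = 2
  54 + 2 = 56, and 00111000 = 32 + 16 + 8 = 56 ✓



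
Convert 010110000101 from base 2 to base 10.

Sum of powers of 2 for each 1-bit:
2^0 + 2^2 + 2^7 + 2^8 + 2^10
= 1 + 4 + 128 + 256 + 1024
= 1413



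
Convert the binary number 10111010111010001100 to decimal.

Sum of powers of 2 for each 1-bit:
2^2 + 2^3 + 2^7 + 2^9 + 2^10 + 2^11 + 2^13 + 2^15 + 2^16 + 2^17 + 2^19
= 4 + 8 + 128 + 512 + 1024 + 2048 + 8192 + 32768 + 65536 + 131072 + 524288
= 765580



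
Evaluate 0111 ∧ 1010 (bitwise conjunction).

AND: 1 only when both bits are 1
  0111
& 1010
------
  0010
Decimal: 7 & 10 = 2



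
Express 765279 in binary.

Using repeated division by 2:
765279 ÷ 2 = 382639 remainder 1
382639 ÷ 2 = 191319 remainder 1
191319 ÷ 2 = 95659 remainder 1
95659 ÷ 2 = 47829 remainder 1
47829 ÷ 2 = 23914 remainder 1
23914 ÷ 2 = 11957 remainder 0
11957 ÷ 2 = 5978 remainder 1
5978 ÷ 2 = 2989 remainder 0
2989 ÷ 2 = 1494 remainder 1
1494 ÷ 2 = 747 remainder 0
747 ÷ 2 = 373 remainder 1
373 ÷ 2 = 186 remainder 1
186 ÷ 2 = 93 remainder 0
93 ÷ 2 = 46 remainder 1
46 ÷ 2 = 23 remainder 0
23 ÷ 2 = 11 remainder 1
11 ÷ 2 = 5 remainder 1
5 ÷ 2 = 2 remainder 1
2 ÷ 2 = 1 remainder 0
1 ÷ 2 = 0 remainder 1
Reading remainders bottom to top: 10111010110101011111



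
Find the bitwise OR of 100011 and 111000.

OR: 1 when either bit is 1
  100011
| 111000
--------
  111011
Decimal: 35 | 56 = 59



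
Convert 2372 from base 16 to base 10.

Expand by place value (powers of 16):
2372 = 2 × 16^3 + 3 × 16^2 + 7 × 16^1 + 2 × 16^0
= 2 × 4096 + 3 × 256 + 7 × 16 + 2 × 1
= 8192 + 768 + 112 + 2
= 9074



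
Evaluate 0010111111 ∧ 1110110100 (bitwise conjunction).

AND: 1 only when both bits are 1
  0010111111
& 1110110100
------------
  0010110100
Decimal: 191 & 948 = 180



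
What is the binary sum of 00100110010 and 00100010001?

Add column by column from the right: bit + bit + carry-in; write the sum mod 2, carry 1 when the sum is 2 or 3.
carry:  01001100000
        00100110010
+       00100010001
-------------------
       001001000011
(the carry out of the leftmost column, 0, becomes the leading bit)
Decimal check:
  00100110010 = 256 + 32 + 16 + 2 = 306
  00100010001 = 256 + 16 + 1 = 273
  306 + 273 = 579, and 001001000011 = 512 + 64 + 2 + 1 = 579 ✓



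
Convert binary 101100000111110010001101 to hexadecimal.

Group into 4-bit nibbles from right:
  1011 = B
  0000 = 0
  0111 = 7
  1100 = C
  1000 = 8
  1101 = D
Result: B07C8D



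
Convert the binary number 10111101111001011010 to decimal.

Sum of powers of 2 for each 1-bit:
2^1 + 2^3 + 2^4 + 2^6 + 2^9 + 2^10 + 2^11 + 2^12 + 2^14 + 2^15 + 2^16 + 2^17 + 2^19
= 2 + 8 + 16 + 64 + 512 + 1024 + 2048 + 4096 + 16384 + 32768 + 65536 + 131072 + 524288
= 777818



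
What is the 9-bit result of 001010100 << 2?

Original: 001010100 (decimal 84)
Shift left by 2 positions
Append 2 zeros on the right
Result: 101010000 (decimal 336)
Equivalent: 84 << 2 = 84 × 2^2 = 336



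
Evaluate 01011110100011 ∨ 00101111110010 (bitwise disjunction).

OR: 1 when either bit is 1
  01011110100011
| 00101111110010
----------------
  01111111110011
Decimal: 6051 | 3058 = 8179



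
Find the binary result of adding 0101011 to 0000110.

Add column by column from the right: bit + bit + carry-in; write the sum mod 2, carry 1 when the sum is 2 or 3.
carry:  0011100
        0101011
+       0000110
---------------
       00110001
(the carry out of the leftmost column, 0, becomes the leading bit)
Decimal check:
  0101011 = 32 + 8 + 2 + 1 = 43
  0000110 = 4 + 2 = 6
  43 + 6 = 49, and 00110001 = 32 + 16 + 1 = 49 ✓



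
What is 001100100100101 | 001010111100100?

OR: 1 when either bit is 1
  001100100100101
| 001010111100100
-----------------
  001110111100101
Decimal: 6437 | 5604 = 7653



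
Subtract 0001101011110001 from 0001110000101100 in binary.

Method 1 - Direct subtraction (column by column from the right: bit − bit − borrow-in; if negative, add 2 and borrow 1 from the next column):
borrow: 0000011111100110
        0001110000101100
-       0001101011110001
------------------------
        0000000100111011

Method 2 - Add two's complement:
Two's complement of 0001101011110001: invert → 1110010100001110, add 1 → 1110010100001111
  0001110000101100
+ 1110010100001111
------------------
 10000000100111011  (end carry out of the top bit = 1)
Discarding the end carry: 0000000100111011
Decimal check:
  0001110000101100 = 4096 + 2048 + 1024 + 32 + 8 + 4 = 7212
  0001101011110001 = 4096 + 2048 + 512 + 128 + 64 + 32 + 16 + 1 = 6897
  7212 - 6897 = 315, and 0000000100111011 = 256 + 32 + 16 + 8 + 2 + 1 = 315 ✓



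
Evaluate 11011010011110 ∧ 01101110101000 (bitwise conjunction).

AND: 1 only when both bits are 1
  11011010011110
& 01101110101000
----------------
  01001010001000
Decimal: 13982 & 7080 = 4744



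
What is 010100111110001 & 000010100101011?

AND: 1 only when both bits are 1
  010100111110001
& 000010100101011
-----------------
  000000100100001
Decimal: 10737 & 1323 = 289



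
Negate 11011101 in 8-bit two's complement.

Original (sign bit 1, negative): 11011101
Step 1 - Invert all bits: 00100010
Step 2 - Add 1: 00100011
Verification: 11011101 + 00100011 = 100000000; discarding the end carry (carry out of the top bit) leaves the 8-bit value 00000000, as required for x + (-x)



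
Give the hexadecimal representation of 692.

Using repeated division by 16 (digits 10–15 are A–F):
692 ÷ 16 = 43 remainder 4
43 ÷ 16 = 2 remainder 11 (B)
2 ÷ 16 = 0 remainder 2
Reading remainders bottom to top: 2B4



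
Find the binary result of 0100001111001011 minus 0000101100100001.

Method 1 - Direct subtraction (column by column from the right: bit − bit − borrow-in; if negative, add 2 and borrow 1 from the next column):
borrow: 0111000001000000
        0100001111001011
-       0000101100100001
------------------------
        0011100010101010

Method 2 - Add two's complement:
Two's complement of 0000101100100001: invert → 1111010011011110, add 1 → 1111010011011111
  0100001111001011
+ 1111010011011111
------------------
 10011100010101010  (end carry out of the top bit = 1)
Discarding the end carry: 0011100010101010
Decimal check:
  0100001111001011 = 16384 + 512 + 256 + 128 + 64 + 8 + 2 + 1 = 17355
  0000101100100001 = 2048 + 512 + 256 + 32 + 1 = 2849
  17355 - 2849 = 14506, and 0011100010101010 = 8192 + 4096 + 2048 + 128 + 32 + 8 + 2 = 14506 ✓



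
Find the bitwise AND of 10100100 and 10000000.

AND: 1 only when both bits are 1
  10100100
& 10000000
----------
  10000000
Decimal: 164 & 128 = 128



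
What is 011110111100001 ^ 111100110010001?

XOR: 1 when bits differ
  011110111100001
^ 111100110010001
-----------------
  100010001110000
Decimal: 15841 ^ 31121 = 17520



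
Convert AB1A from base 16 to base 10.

Expand by place value (powers of 16):
Digit values: A = 10, B = 11
AB1A = 10 × 16^3 + 11 × 16^2 + 1 × 16^1 + 10 × 16^0
= 10 × 4096 + 11 × 256 + 1 × 16 + 10 × 1
= 40960 + 2816 + 16 + 10
= 43802



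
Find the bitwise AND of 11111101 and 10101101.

AND: 1 only when both bits are 1
  11111101
& 10101101
----------
  10101101
Decimal: 253 & 173 = 173



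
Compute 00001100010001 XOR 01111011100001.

XOR: 1 when bits differ
  00001100010001
^ 01111011100001
----------------
  01110111110000
Decimal: 785 ^ 7905 = 7664



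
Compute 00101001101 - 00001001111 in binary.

Method 1 - Direct subtraction (column by column from the right: bit − bit − borrow-in; if negative, add 2 and borrow 1 from the next column):
borrow: 00111111100
        00101001101
-       00001001111
-------------------
        00011111110

Method 2 - Add two's complement:
Two's complement of 00001001111: invert → 11110110000, add 1 → 11110110001
  00101001101
+ 11110110001
-------------
 100011111110  (end carry out of the top bit = 1)
Discarding the end carry: 00011111110
Decimal check:
  00101001101 = 256 + 64 + 8 + 4 + 1 = 333
  00001001111 = 64 + 8 + 4 + 2 + 1 = 79
  333 - 79 = 254, and 00011111110 = 128 + 64 + 32 + 16 + 8 + 4 + 2 = 254 ✓



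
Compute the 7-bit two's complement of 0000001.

Original: 0000001
Step 1 - Invert all bits: 1111110
Step 2 - Add 1: 1111111
Verification: 0000001 + 1111111 = 10000000; discarding the end carry (carry out of the top bit) leaves the 7-bit value 0000000, as required for x + (-x)



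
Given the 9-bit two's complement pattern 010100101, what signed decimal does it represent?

Binary: 010100101
Sign bit: 0 (non-negative)
Read directly as an unsigned value:
010100101 = 128 + 32 + 4 + 1 = 165
Value: 165



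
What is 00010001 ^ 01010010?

XOR: 1 when bits differ
  00010001
^ 01010010
----------
  01000011
Decimal: 17 ^ 82 = 67



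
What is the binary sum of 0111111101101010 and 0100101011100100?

Add column by column from the right: bit + bit + carry-in; write the sum mod 2, carry 1 when the sum is 2 or 3.
carry:  1111111111000000
        0111111101101010
+       0100101011100100
------------------------
       01100101001001110
(the carry out of the leftmost column, 0, becomes the leading bit)
Decimal check:
  0111111101101010 = 16384 + 8192 + 4096 + 2048 + 1024 + 512 + 256 + 64 + 32 + 8 + 2 = 32618
  0100101011100100 = 16384 + 2048 + 512 + 128 + 64 + 32 + 4 = 19172
  32618 + 19172 = 51790, and 01100101001001110 = 32768 + 16384 + 2048 + 512 + 64 + 8 + 4 + 2 = 51790 ✓



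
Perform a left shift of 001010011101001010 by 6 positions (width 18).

Original: 001010011101001010 (decimal 42826)
Shift left by 6 positions
Append 6 zeros on the right and drop the 6 high bits that overflow the 18-bit width
Result: 011101001010000000 (decimal 119424)
Equivalent: 42826 << 6 = 42826 × 2^6 = 2740864, truncated to 18 bits = 119424



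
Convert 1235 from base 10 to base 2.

Using repeated division by 2:
1235 ÷ 2 = 617 remainder 1
617 ÷ 2 = 308 remainder 1
308 ÷ 2 = 154 remainder 0
154 ÷ 2 = 77 remainder 0
77 ÷ 2 = 38 remainder 1
38 ÷ 2 = 19 remainder 0
19 ÷ 2 = 9 remainder 1
9 ÷ 2 = 4 remainder 1
4 ÷ 2 = 2 remainder 0
2 ÷ 2 = 1 remainder 0
1 ÷ 2 = 0 remainder 1
Reading remainders bottom to top: 10011010011



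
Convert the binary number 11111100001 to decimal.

Sum of powers of 2 for each 1-bit:
2^0 + 2^5 + 2^6 + 2^7 + 2^8 + 2^9 + 2^10
= 1 + 32 + 64 + 128 + 256 + 512 + 1024
= 2017



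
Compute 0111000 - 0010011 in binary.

Method 1 - Direct subtraction (column by column from the right: bit − bit − borrow-in; if negative, add 2 and borrow 1 from the next column):
borrow: 0001110
        0111000
-       0010011
---------------
        0100101

Method 2 - Add two's complement:
Two's complement of 0010011: invert → 1101100, add 1 → 1101101
  0111000
+ 1101101
---------
 10100101  (end carry out of the top bit = 1)
Discarding the end carry: 0100101
Decimal check:
  0111000 = 32 + 16 + 8 = 56
  0010011 = 16 + 2 + 1 = 19
  56 - 19 = 37, and 0100101 = 32 + 4 + 1 = 37 ✓



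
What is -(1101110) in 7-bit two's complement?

Original (sign bit 1, negative): 1101110
Step 1 - Invert all bits: 0010001
Step 2 - Add 1: 0010010
Verification: 1101110 + 0010010 = 10000000; discarding the end carry (carry out of the top bit) leaves the 7-bit value 0000000, as required for x + (-x)



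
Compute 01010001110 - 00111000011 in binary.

Method 1 - Direct subtraction (column by column from the right: bit − bit − borrow-in; if negative, add 2 and borrow 1 from the next column):
borrow: 01110000110
        01010001110
-       00111000011
-------------------
        00011001011

Method 2 - Add two's complement:
Two's complement of 00111000011: invert → 11000111100, add 1 → 11000111101
  01010001110
+ 11000111101
-------------
 100011001011  (end carry out of the top bit = 1)
Discarding the end carry: 00011001011
Decimal check:
  01010001110 = 512 + 128 + 8 + 4 + 2 = 654
  00111000011 = 256 + 128 + 64 + 2 + 1 = 451
  654 - 451 = 203, and 00011001011 = 128 + 64 + 8 + 2 + 1 = 203 ✓



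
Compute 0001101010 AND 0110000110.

AND: 1 only when both bits are 1
  0001101010
& 0110000110
------------
  0000000010
Decimal: 106 & 390 = 2



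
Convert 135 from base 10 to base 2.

Using repeated division by 2:
135 ÷ 2 = 67 remainder 1
67 ÷ 2 = 33 remainder 1
33 ÷ 2 = 16 remainder 1
16 ÷ 2 = 8 remainder 0
8 ÷ 2 = 4 remainder 0
4 ÷ 2 = 2 remainder 0
2 ÷ 2 = 1 remainder 0
1 ÷ 2 = 0 remainder 1
Reading remainders bottom to top: 10000111



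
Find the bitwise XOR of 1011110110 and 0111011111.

XOR: 1 when bits differ
  1011110110
^ 0111011111
------------
  1100101001
Decimal: 758 ^ 479 = 809



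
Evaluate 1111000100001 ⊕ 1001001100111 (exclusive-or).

XOR: 1 when bits differ
  1111000100001
^ 1001001100111
---------------
  0110001000110
Decimal: 7713 ^ 4711 = 3142



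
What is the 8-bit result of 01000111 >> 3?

Original: 01000111 (decimal 71)
Shift right by 3 positions
Drop the 3 low bits; fill with zeros on the left
Result: 00001000 (decimal 8)
Equivalent: 71 >> 3 = 71 ÷ 2^3 = 8



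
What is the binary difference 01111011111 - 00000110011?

Method 1 - Direct subtraction (column by column from the right: bit − bit − borrow-in; if negative, add 2 and borrow 1 from the next column):
borrow: 00001000000
        01111011111
-       00000110011
-------------------
        01110101100

Method 2 - Add two's complement:
Two's complement of 00000110011: invert → 11111001100, add 1 → 11111001101
  01111011111
+ 11111001101
-------------
 101110101100  (end carry out of the top bit = 1)
Discarding the end carry: 01110101100
Decimal check:
  01111011111 = 512 + 256 + 128 + 64 + 16 + 8 + 4 + 2 + 1 = 991
  00000110011 = 32 + 16 + 2 + 1 = 51
  991 - 51 = 940, and 01110101100 = 512 + 256 + 128 + 32 + 8 + 4 = 940 ✓



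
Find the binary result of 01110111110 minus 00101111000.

Method 1 - Direct subtraction (column by column from the right: bit − bit − borrow-in; if negative, add 2 and borrow 1 from the next column):
borrow: 00010000000
        01110111110
-       00101111000
-------------------
        01001000110

Method 2 - Add two's complement:
Two's complement of 00101111000: invert → 11010000111, add 1 → 11010001000
  01110111110
+ 11010001000
-------------
 101001000110  (end carry out of the top bit = 1)
Discarding the end carry: 01001000110
Decimal check:
  01110111110 = 512 + 256 + 128 + 32 + 16 + 8 + 4 + 2 = 958
  00101111000 = 256 + 64 + 32 + 16 + 8 = 376
  958 - 376 = 582, and 01001000110 = 512 + 64 + 4 + 2 = 582 ✓



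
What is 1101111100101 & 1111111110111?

AND: 1 only when both bits are 1
  1101111100101
& 1111111110111
---------------
  1101111100101
Decimal: 7141 & 8183 = 7141



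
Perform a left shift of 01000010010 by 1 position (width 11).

Original: 01000010010 (decimal 530)
Shift left by 1 position
Append 1 zero on the right
Result: 10000100100 (decimal 1060)
Equivalent: 530 << 1 = 530 × 2^1 = 1060



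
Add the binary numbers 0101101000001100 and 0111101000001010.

Add column by column from the right: bit + bit + carry-in; write the sum mod 2, carry 1 when the sum is 2 or 3.
carry:  1111010000010000
        0101101000001100
+       0111101000001010
------------------------
       01101010000010110
(the carry out of the leftmost column, 0, becomes the leading bit)
Decimal check:
  0101101000001100 = 16384 + 4096 + 2048 + 512 + 8 + 4 = 23052
  0111101000001010 = 16384 + 8192 + 4096 + 2048 + 512 + 8 + 2 = 31242
  23052 + 31242 = 54294, and 01101010000010110 = 32768 + 16384 + 4096 + 1024 + 16 + 4 + 2 = 54294 ✓



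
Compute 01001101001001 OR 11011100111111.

OR: 1 when either bit is 1
  01001101001001
| 11011100111111
----------------
  11011101111111
Decimal: 4937 | 14143 = 14207



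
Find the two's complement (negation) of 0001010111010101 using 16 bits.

Original: 0001010111010101
Step 1 - Invert all bits: 1110101000101010
Step 2 - Add 1: 1110101000101011
Verification: 0001010111010101 + 1110101000101011 = 10000000000000000; discarding the end carry (carry out of the top bit) leaves the 16-bit value 0000000000000000, as required for x + (-x)



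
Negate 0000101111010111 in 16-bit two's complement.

Original: 0000101111010111
Step 1 - Invert all bits: 1111010000101000
Step 2 - Add 1: 1111010000101001
Verification: 0000101111010111 + 1111010000101001 = 10000000000000000; discarding the end carry (carry out of the top bit) leaves the 16-bit value 0000000000000000, as required for x + (-x)



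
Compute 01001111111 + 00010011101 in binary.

Add column by column from the right: bit + bit + carry-in; write the sum mod 2, carry 1 when the sum is 2 or 3.
carry:  00111111110
        01001111111
+       00010011101
-------------------
       001100011100
(the carry out of the leftmost column, 0, becomes the leading bit)
Decimal check:
  01001111111 = 512 + 64 + 32 + 16 + 8 + 4 + 2 + 1 = 639
  00010011101 = 128 + 16 + 8 + 4 + 1 = 157
  639 + 157 = 796, and 001100011100 = 512 + 256 + 16 + 8 + 4 = 796 ✓



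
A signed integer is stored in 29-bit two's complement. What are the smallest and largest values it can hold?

For 29-bit two's complement:
Minimum: -2^28 = -268435456
Maximum: 2^28 - 1 = 268435455



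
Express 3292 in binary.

Using repeated division by 2:
3292 ÷ 2 = 1646 remainder 0
1646 ÷ 2 = 823 remainder 0
823 ÷ 2 = 411 remainder 1
411 ÷ 2 = 205 remainder 1
205 ÷ 2 = 102 remainder 1
102 ÷ 2 = 51 remainder 0
51 ÷ 2 = 25 remainder 1
25 ÷ 2 = 12 remainder 1
12 ÷ 2 = 6 remainder 0
6 ÷ 2 = 3 remainder 0
3 ÷ 2 = 1 remainder 1
1 ÷ 2 = 0 remainder 1
Reading remainders bottom to top: 110011011100



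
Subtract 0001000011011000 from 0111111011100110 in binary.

Method 1 - Direct subtraction (column by column from the right: bit − bit − borrow-in; if negative, add 2 and borrow 1 from the next column):
borrow: 0000000000110000
        0111111011100110
-       0001000011011000
------------------------
        0110111000001110

Method 2 - Add two's complement:
Two's complement of 0001000011011000: invert → 1110111100100111, add 1 → 1110111100101000
  0111111011100110
+ 1110111100101000
------------------
 10110111000001110  (end carry out of the top bit = 1)
Discarding the end carry: 0110111000001110
Decimal check:
  0111111011100110 = 16384 + 8192 + 4096 + 2048 + 1024 + 512 + 128 + 64 + 32 + 4 + 2 = 32486
  0001000011011000 = 4096 + 128 + 64 + 16 + 8 = 4312
  32486 - 4312 = 28174, and 0110111000001110 = 16384 + 8192 + 2048 + 1024 + 512 + 8 + 4 + 2 = 28174 ✓



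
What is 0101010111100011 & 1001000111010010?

AND: 1 only when both bits are 1
  0101010111100011
& 1001000111010010
------------------
  0001000111000010
Decimal: 21987 & 37330 = 4546



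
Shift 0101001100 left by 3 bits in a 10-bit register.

Original: 0101001100 (decimal 332)
Shift left by 3 positions
Append 3 zeros on the right and drop the 3 high bits that overflow the 10-bit width
Result: 1001100000 (decimal 608)
Equivalent: 332 << 3 = 332 × 2^3 = 2656, truncated to 10 bits = 608



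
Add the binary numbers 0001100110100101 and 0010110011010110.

Add column by column from the right: bit + bit + carry-in; write the sum mod 2, carry 1 when the sum is 2 or 3.
carry:  0111001100001000
        0001100110100101
+       0010110011010110
------------------------
       00100011001111011
(the carry out of the leftmost column, 0, becomes the leading bit)
Decimal check:
  0001100110100101 = 4096 + 2048 + 256 + 128 + 32 + 4 + 1 = 6565
  0010110011010110 = 8192 + 2048 + 1024 + 128 + 64 + 16 + 4 + 2 = 11478
  6565 + 11478 = 18043, and 00100011001111011 = 16384 + 1024 + 512 + 64 + 32 + 16 + 8 + 2 + 1 = 18043 ✓



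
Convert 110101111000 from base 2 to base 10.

Sum of powers of 2 for each 1-bit:
2^3 + 2^4 + 2^5 + 2^6 + 2^8 + 2^10 + 2^11
= 8 + 16 + 32 + 64 + 256 + 1024 + 2048
= 3448



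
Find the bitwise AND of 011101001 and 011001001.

AND: 1 only when both bits are 1
  011101001
& 011001001
-----------
  011001001
Decimal: 233 & 201 = 201



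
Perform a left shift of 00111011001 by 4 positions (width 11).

Original: 00111011001 (decimal 473)
Shift left by 4 positions
Append 4 zeros on the right and drop the 4 high bits that overflow the 11-bit width
Result: 10110010000 (decimal 1424)
Equivalent: 473 << 4 = 473 × 2^4 = 7568, truncated to 11 bits = 1424



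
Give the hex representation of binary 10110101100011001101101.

Group into 4-bit nibbles from right:
  0101 = 5
  1010 = A
  1100 = C
  0110 = 6
  0110 = 6
  1101 = D
Result: 5AC66D

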